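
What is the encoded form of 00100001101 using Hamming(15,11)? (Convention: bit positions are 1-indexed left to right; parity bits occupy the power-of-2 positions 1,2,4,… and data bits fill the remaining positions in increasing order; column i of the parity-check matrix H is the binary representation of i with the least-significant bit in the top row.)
Codeword c = d · G (mod 2), d = 00100001101:
  c[0] = d·G[:,0] = (00100001101)·(11011010101) mod 2 = 0+0+0+0+0+0+0+0+1+0+1 mod 2 = 0
  c[1] = d·G[:,1] = (00100001101)·(10110110011) mod 2 = 0+0+1+0+0+0+0+0+0+0+1 mod 2 = 0
  c[2] = d·G[:,2] = (00100001101)·(10000000000) mod 2 = 0+0+0+0+0+0+0+0+0+0+0 mod 2 = 0
  c[3] = d·G[:,3] = (00100001101)·(01110001111) mod 2 = 0+0+1+0+0+0+0+1+1+0+1 mod 2 = 0
  c[4] = d·G[:,4] = (00100001101)·(01000000000) mod 2 = 0+0+0+0+0+0+0+0+0+0+0 mod 2 = 0
  c[5] = d·G[:,5] = (00100001101)·(00100000000) mod 2 = 0+0+1+0+0+0+0+0+0+0+0 mod 2 = 1
  c[6] = d·G[:,6] = (00100001101)·(00010000000) mod 2 = 0+0+0+0+0+0+0+0+0+0+0 mod 2 = 0
  c[7] = d·G[:,7] = (00100001101)·(00001111111) mod 2 = 0+0+0+0+0+0+0+1+1+0+1 mod 2 = 1
  c[8] = d·G[:,8] = (00100001101)·(00001000000) mod 2 = 0+0+0+0+0+0+0+0+0+0+0 mod 2 = 0
  c[9] = d·G[:,9] = (00100001101)·(00000100000) mod 2 = 0+0+0+0+0+0+0+0+0+0+0 mod 2 = 0
  c[10] = d·G[:,10] = (00100001101)·(00000010000) mod 2 = 0+0+0+0+0+0+0+0+0+0+0 mod 2 = 0
  c[11] = d·G[:,11] = (00100001101)·(00000001000) mod 2 = 0+0+0+0+0+0+0+1+0+0+0 mod 2 = 1
  c[12] = d·G[:,12] = (00100001101)·(00000000100) mod 2 = 0+0+0+0+0+0+0+0+1+0+0 mod 2 = 1
  c[13] = d·G[:,13] = (00100001101)·(00000000010) mod 2 = 0+0+0+0+0+0+0+0+0+0+0 mod 2 = 0
  c[14] = d·G[:,14] = (00100001101)·(00000000001) mod 2 = 0+0+0+0+0+0+0+0+0+0+1 mod 2 = 1
Codeword = 000001010001101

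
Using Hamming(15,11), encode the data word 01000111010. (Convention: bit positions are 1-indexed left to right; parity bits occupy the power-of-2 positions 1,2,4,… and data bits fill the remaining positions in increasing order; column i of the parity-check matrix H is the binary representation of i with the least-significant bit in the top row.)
Codeword c = d · G (mod 2), d = 01000111010:
  c[0] = d·G[:,0] = (01000111010)·(11011010101) mod 2 = 0+1+0+0+0+0+1+0+0+0+0 mod 2 = 0
  c[1] = d·G[:,1] = (01000111010)·(10110110011) mod 2 = 0+0+0+0+0+1+1+0+0+1+0 mod 2 = 1
  c[2] = d·G[:,2] = (01000111010)·(10000000000) mod 2 = 0+0+0+0+0+0+0+0+0+0+0 mod 2 = 0
  c[3] = d·G[:,3] = (01000111010)·(01110001111) mod 2 = 0+1+0+0+0+0+0+1+0+1+0 mod 2 = 1
  c[4] = d·G[:,4] = (01000111010)·(01000000000) mod 2 = 0+1+0+0+0+0+0+0+0+0+0 mod 2 = 1
  c[5] = d·G[:,5] = (01000111010)·(00100000000) mod 2 = 0+0+0+0+0+0+0+0+0+0+0 mod 2 = 0
  c[6] = d·G[:,6] = (01000111010)·(00010000000) mod 2 = 0+0+0+0+0+0+0+0+0+0+0 mod 2 = 0
  c[7] = d·G[:,7] = (01000111010)·(00001111111) mod 2 = 0+0+0+0+0+1+1+1+0+1+0 mod 2 = 0
  c[8] = d·G[:,8] = (01000111010)·(00001000000) mod 2 = 0+0+0+0+0+0+0+0+0+0+0 mod 2 = 0
  c[9] = d·G[:,9] = (01000111010)·(00000100000) mod 2 = 0+0+0+0+0+1+0+0+0+0+0 mod 2 = 1
  c[10] = d·G[:,10] = (01000111010)·(00000010000) mod 2 = 0+0+0+0+0+0+1+0+0+0+0 mod 2 = 1
  c[11] = d·G[:,11] = (01000111010)·(00000001000) mod 2 = 0+0+0+0+0+0+0+1+0+0+0 mod 2 = 1
  c[12] = d·G[:,12] = (01000111010)·(00000000100) mod 2 = 0+0+0+0+0+0+0+0+0+0+0 mod 2 = 0
  c[13] = d·G[:,13] = (01000111010)·(00000000010) mod 2 = 0+0+0+0+0+0+0+0+0+1+0 mod 2 = 1
  c[14] = d·G[:,14] = (01000111010)·(00000000001) mod 2 = 0+0+0+0+0+0+0+0+0+0+0 mod 2 = 0
Codeword = 010110000111010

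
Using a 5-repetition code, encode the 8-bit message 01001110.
Repeat each bit 5× and concatenate:
0→00000  1→11111  0→00000  0→00000  1→11111  1→11111  1→11111  0→00000
Codeword = 0000011111000000000011111111111111100000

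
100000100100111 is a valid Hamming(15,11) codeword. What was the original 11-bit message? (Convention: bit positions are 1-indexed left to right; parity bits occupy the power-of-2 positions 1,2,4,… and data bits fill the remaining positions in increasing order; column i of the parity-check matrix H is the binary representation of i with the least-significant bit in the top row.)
Parity bits occupy power-of-2 positions; data bits are at positions {3,5,6,7,9,10,11,12,13,14,15} (1-indexed).
Extract: c[3]=0 c[5]=0 c[6]=0 c[7]=1 c[9]=0 c[10]=1 c[11]=0 c[12]=0 c[13]=1 c[14]=1 c[15]=1
Data = 00010100111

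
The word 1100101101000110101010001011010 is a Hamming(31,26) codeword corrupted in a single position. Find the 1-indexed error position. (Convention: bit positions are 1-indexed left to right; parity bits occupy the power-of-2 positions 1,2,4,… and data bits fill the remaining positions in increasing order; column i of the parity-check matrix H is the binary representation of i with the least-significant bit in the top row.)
Syndrome s = H · r^T (mod 2), r = 1100101101000110101010001011010:
  s[0] = (1010101010101010101010101010101)·(1100101101000110101010001011010) mod 2 = 1+0+0+0+1+0+1+0+0+0+0+0+0+0+1+0+1+0+1+0+1+0+0+0+1+0+1+0+0+0+0 mod 2 = 1
  s[1] = (0110011001100110011001100110011)·(1100101101000110101010001011010) mod 2 = 0+1+0+0+0+0+1+0+0+1+0+0+0+1+1+0+0+0+1+0+0+0+0+0+0+0+1+0+0+1+0 mod 2 = 0
  s[2] = (0001111000011110000111100001111)·(1100101101000110101010001011010) mod 2 = 0+0+0+0+1+0+1+0+0+0+0+0+0+1+1+0+0+0+0+0+1+0+0+0+0+0+0+1+0+1+0 mod 2 = 1
  s[3] = (0000000111111110000000011111111)·(1100101101000110101010001011010) mod 2 = 0+0+0+0+0+0+0+1+0+1+0+0+0+1+1+0+0+0+0+0+0+0+0+0+1+0+1+1+0+1+0 mod 2 = 0
  s[4] = (0000000000000001111111111111111)·(1100101101000110101010001011010) mod 2 = 0+0+0+0+0+0+0+0+0+0+0+0+0+0+0+0+1+0+1+0+1+0+0+0+1+0+1+1+0+1+0 mod 2 = 1
Syndrome = 10101
Column i of H is the binary representation of i, so the syndrome is the binary index of the flipped bit.
Read s = 10101 with s[0] as LSB: 1·2^0 + 0·2^1 + 1·2^2 + 0·2^3 + 1·2^4 = 21.
Error is at bit position 21.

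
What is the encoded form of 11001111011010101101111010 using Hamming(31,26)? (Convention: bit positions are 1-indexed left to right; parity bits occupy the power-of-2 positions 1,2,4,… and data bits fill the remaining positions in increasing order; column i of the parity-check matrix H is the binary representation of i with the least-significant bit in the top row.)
Codeword c = d · G (mod 2), d = 11001111011010101101111010:
  c[0] = d·G[:,0] = (11001111011010101101111010)·(11011010101101010101010101) mod 2 = 1+1+0+0+1+0+1+0+0+0+1+0+0+0+0+0+0+1+0+1+0+1+0+0+0+0 mod 2 = 0
  c[1] = d·G[:,1] = (11001111011010101101111010)·(10110110011011001100110011) mod 2 = 1+0+0+0+0+1+1+0+0+1+1+0+1+0+0+0+1+1+0+0+1+1+0+0+1+0 mod 2 = 1
  c[2] = d·G[:,2] = (11001111011010101101111010)·(10000000000000000000000000) mod 2 = 1+0+0+0+0+0+0+0+0+0+0+0+0+0+0+0+0+0+0+0+0+0+0+0+0+0 mod 2 = 1
  c[3] = d·G[:,3] = (11001111011010101101111010)·(01110001111000111100001111) mod 2 = 0+1+0+0+0+0+0+1+0+1+1+0+0+0+1+0+1+1+0+0+0+0+1+0+1+0 mod 2 = 1
  c[4] = d·G[:,4] = (11001111011010101101111010)·(01000000000000000000000000) mod 2 = 0+1+0+0+0+0+0+0+0+0+0+0+0+0+0+0+0+0+0+0+0+0+0+0+0+0 mod 2 = 1
  c[5] = d·G[:,5] = (11001111011010101101111010)·(00100000000000000000000000) mod 2 = 0+0+0+0+0+0+0+0+0+0+0+0+0+0+0+0+0+0+0+0+0+0+0+0+0+0 mod 2 = 0
  c[6] = d·G[:,6] = (11001111011010101101111010)·(00010000000000000000000000) mod 2 = 0+0+0+0+0+0+0+0+0+0+0+0+0+0+0+0+0+0+0+0+0+0+0+0+0+0 mod 2 = 0
  c[7] = d·G[:,7] = (11001111011010101101111010)·(00001111111000000011111111) mod 2 = 0+0+0+0+1+1+1+1+0+1+1+0+0+0+0+0+0+0+0+1+1+1+1+0+1+0 mod 2 = 1
  c[8] = d·G[:,8] = (11001111011010101101111010)·(00001000000000000000000000) mod 2 = 0+0+0+0+1+0+0+0+0+0+0+0+0+0+0+0+0+0+0+0+0+0+0+0+0+0 mod 2 = 1
  c[9] = d·G[:,9] = (11001111011010101101111010)·(00000100000000000000000000) mod 2 = 0+0+0+0+0+1+0+0+0+0+0+0+0+0+0+0+0+0+0+0+0+0+0+0+0+0 mod 2 = 1
  c[10] = d·G[:,10] = (11001111011010101101111010)·(00000010000000000000000000) mod 2 = 0+0+0+0+0+0+1+0+0+0+0+0+0+0+0+0+0+0+0+0+0+0+0+0+0+0 mod 2 = 1
  c[11] = d·G[:,11] = (11001111011010101101111010)·(00000001000000000000000000) mod 2 = 0+0+0+0+0+0+0+1+0+0+0+0+0+0+0+0+0+0+0+0+0+0+0+0+0+0 mod 2 = 1
  c[12] = d·G[:,12] = (11001111011010101101111010)·(00000000100000000000000000) mod 2 = 0+0+0+0+0+0+0+0+0+0+0+0+0+0+0+0+0+0+0+0+0+0+0+0+0+0 mod 2 = 0
  c[13] = d·G[:,13] = (11001111011010101101111010)·(00000000010000000000000000) mod 2 = 0+0+0+0+0+0+0+0+0+1+0+0+0+0+0+0+0+0+0+0+0+0+0+0+0+0 mod 2 = 1
  c[14] = d·G[:,14] = (11001111011010101101111010)·(00000000001000000000000000) mod 2 = 0+0+0+0+0+0+0+0+0+0+1+0+0+0+0+0+0+0+0+0+0+0+0+0+0+0 mod 2 = 1
  c[15] = d·G[:,15] = (11001111011010101101111010)·(00000000000111111111111111) mod 2 = 0+0+0+0+0+0+0+0+0+0+0+0+1+0+1+0+1+1+0+1+1+1+1+0+1+0 mod 2 = 1
  c[16] = d·G[:,16] = (11001111011010101101111010)·(00000000000100000000000000) mod 2 = 0+0+0+0+0+0+0+0+0+0+0+0+0+0+0+0+0+0+0+0+0+0+0+0+0+0 mod 2 = 0
  c[17] = d·G[:,17] = (11001111011010101101111010)·(00000000000010000000000000) mod 2 = 0+0+0+0+0+0+0+0+0+0+0+0+1+0+0+0+0+0+0+0+0+0+0+0+0+0 mod 2 = 1
  c[18] = d·G[:,18] = (11001111011010101101111010)·(00000000000001000000000000) mod 2 = 0+0+0+0+0+0+0+0+0+0+0+0+0+0+0+0+0+0+0+0+0+0+0+0+0+0 mod 2 = 0
  c[19] = d·G[:,19] = (11001111011010101101111010)·(00000000000000100000000000) mod 2 = 0+0+0+0+0+0+0+0+0+0+0+0+0+0+1+0+0+0+0+0+0+0+0+0+0+0 mod 2 = 1
  c[20] = d·G[:,20] = (11001111011010101101111010)·(00000000000000010000000000) mod 2 = 0+0+0+0+0+0+0+0+0+0+0+0+0+0+0+0+0+0+0+0+0+0+0+0+0+0 mod 2 = 0
  c[21] = d·G[:,21] = (11001111011010101101111010)·(00000000000000001000000000) mod 2 = 0+0+0+0+0+0+0+0+0+0+0+0+0+0+0+0+1+0+0+0+0+0+0+0+0+0 mod 2 = 1
  c[22] = d·G[:,22] = (11001111011010101101111010)·(00000000000000000100000000) mod 2 = 0+0+0+0+0+0+0+0+0+0+0+0+0+0+0+0+0+1+0+0+0+0+0+0+0+0 mod 2 = 1
  c[23] = d·G[:,23] = (11001111011010101101111010)·(00000000000000000010000000) mod 2 = 0+0+0+0+0+0+0+0+0+0+0+0+0+0+0+0+0+0+0+0+0+0+0+0+0+0 mod 2 = 0
  c[24] = d·G[:,24] = (11001111011010101101111010)·(00000000000000000001000000) mod 2 = 0+0+0+0+0+0+0+0+0+0+0+0+0+0+0+0+0+0+0+1+0+0+0+0+0+0 mod 2 = 1
  c[25] = d·G[:,25] = (11001111011010101101111010)·(00000000000000000000100000) mod 2 = 0+0+0+0+0+0+0+0+0+0+0+0+0+0+0+0+0+0+0+0+1+0+0+0+0+0 mod 2 = 1
  c[26] = d·G[:,26] = (11001111011010101101111010)·(00000000000000000000010000) mod 2 = 0+0+0+0+0+0+0+0+0+0+0+0+0+0+0+0+0+0+0+0+0+1+0+0+0+0 mod 2 = 1
  c[27] = d·G[:,27] = (11001111011010101101111010)·(00000000000000000000001000) mod 2 = 0+0+0+0+0+0+0+0+0+0+0+0+0+0+0+0+0+0+0+0+0+0+1+0+0+0 mod 2 = 1
  c[28] = d·G[:,28] = (11001111011010101101111010)·(00000000000000000000000100) mod 2 = 0+0+0+0+0+0+0+0+0+0+0+0+0+0+0+0+0+0+0+0+0+0+0+0+0+0 mod 2 = 0
  c[29] = d·G[:,29] = (11001111011010101101111010)·(00000000000000000000000010) mod 2 = 0+0+0+0+0+0+0+0+0+0+0+0+0+0+0+0+0+0+0+0+0+0+0+0+1+0 mod 2 = 1
  c[30] = d·G[:,30] = (11001111011010101101111010)·(00000000000000000000000001) mod 2 = 0+0+0+0+0+0+0+0+0+0+0+0+0+0+0+0+0+0+0+0+0+0+0+0+0+0 mod 2 = 0
Codeword = 0111100111110111010101101111010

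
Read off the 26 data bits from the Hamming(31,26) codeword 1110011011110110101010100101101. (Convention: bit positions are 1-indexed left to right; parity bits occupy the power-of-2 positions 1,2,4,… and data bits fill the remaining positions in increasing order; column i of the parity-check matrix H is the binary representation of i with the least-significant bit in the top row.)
Parity bits occupy power-of-2 positions; data bits are at positions {3,5,6,7,9,10,11,12,13,14,15,17,18,19,20,21,22,23,24,25,26,27,28,29,30,31} (1-indexed).
Extract: c[3]=1 c[5]=0 c[6]=1 c[7]=1 c[9]=1 c[10]=1 c[11]=1 c[12]=1 c[13]=0 c[14]=1 c[15]=1 c[17]=1 c[18]=0 c[19]=1 c[20]=0 c[21]=1 c[22]=0 c[23]=1 c[24]=0 c[25]=0 c[26]=1 c[27]=0 c[28]=1 c[29]=1 c[30]=0 c[31]=1
Data = 10111111011101010100101101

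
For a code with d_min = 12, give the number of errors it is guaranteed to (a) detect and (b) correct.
(a) Detection requires d_min ≥ e+1, so e ≤ d_min − 1 = 11.
(b) Correction requires d_min ≥ 2t+1, so t ≤ ⌊(d_min − 1)/2⌋ = ⌊11/2⌋ = 5.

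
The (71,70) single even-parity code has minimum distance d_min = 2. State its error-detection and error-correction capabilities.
Detection only: up to d_min − 1 = 1 errors.
Correction: up to ⌊(d_min − 1)/2⌋ = ⌊1/2⌋ = 0 errors.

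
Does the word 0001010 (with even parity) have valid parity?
Sum of all bits: 0+0+0+1+0+1+0 = 2; 2 mod 2 = 0. Result is 0 → valid parity.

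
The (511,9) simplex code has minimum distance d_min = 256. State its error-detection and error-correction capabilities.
Detection only: up to d_min − 1 = 255 errors.
Correction: up to ⌊(d_min − 1)/2⌋ = ⌊255/2⌋ = 127 errors.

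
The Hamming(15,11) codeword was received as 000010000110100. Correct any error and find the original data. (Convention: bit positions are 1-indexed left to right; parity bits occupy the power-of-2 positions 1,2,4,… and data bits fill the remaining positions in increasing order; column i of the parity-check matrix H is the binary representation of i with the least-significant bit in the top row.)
Syndrome s = H · r^T (mod 2), r = 000010000110100:
  s[0] = (101010101010101)·(000010000110100) mod 2 = 0+0+0+0+1+0+0+0+0+0+1+0+1+0+0 mod 2 = 1
  s[1] = (011001100110011)·(000010000110100) mod 2 = 0+0+0+0+0+0+0+0+0+1+1+0+0+0+0 mod 2 = 0
  s[2] = (000111100001111)·(000010000110100) mod 2 = 0+0+0+0+1+0+0+0+0+0+0+0+1+0+0 mod 2 = 0
  s[3] = (000000011111111)·(000010000110100) mod 2 = 0+0+0+0+0+0+0+0+0+1+1+0+1+0+0 mod 2 = 1
Syndrome = 1001
Column 9 of H equals this syndrome → error at bit 9 (1-indexed).
Flip bit 9: 000010000110100 → 000010001110100
Extract data bits at positions {3,5,6,7,9,10,11,12,13,14,15}: 01001110100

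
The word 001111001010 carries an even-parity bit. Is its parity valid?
Sum of all bits: 0+0+1+1+1+1+0+0+1+0+1+0 = 6; 6 mod 2 = 0. Result is 0 → valid parity.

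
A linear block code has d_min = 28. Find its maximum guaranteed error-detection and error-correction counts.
(a) Detection requires d_min ≥ e+1, so e ≤ d_min − 1 = 27.
(b) Correction requires d_min ≥ 2t+1, so t ≤ ⌊(d_min − 1)/2⌋ = ⌊27/2⌋ = 13.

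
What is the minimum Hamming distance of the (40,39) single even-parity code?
d_min = 2 (flipping one data bit also flips the parity bit, so the two closest codewords differ in exactly 2 positions).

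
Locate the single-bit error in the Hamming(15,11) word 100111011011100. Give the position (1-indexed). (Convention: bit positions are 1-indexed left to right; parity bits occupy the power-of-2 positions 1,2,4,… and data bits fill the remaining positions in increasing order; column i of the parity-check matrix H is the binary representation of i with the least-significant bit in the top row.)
Syndrome s = H · r^T (mod 2), r = 100111011011100:
  s[0] = (101010101010101)·(100111011011100) mod 2 = 1+0+0+0+1+0+0+0+1+0+1+0+1+0+0 mod 2 = 1
  s[1] = (011001100110011)·(100111011011100) mod 2 = 0+0+0+0+0+1+0+0+0+0+1+0+0+0+0 mod 2 = 0
  s[2] = (000111100001111)·(100111011011100) mod 2 = 0+0+0+1+1+1+0+0+0+0+0+1+1+0+0 mod 2 = 1
  s[3] = (000000011111111)·(100111011011100) mod 2 = 0+0+0+0+0+0+0+1+1+0+1+1+1+0+0 mod 2 = 1
Syndrome = 1011
Column i of H is the binary representation of i, so the syndrome is the binary index of the flipped bit.
Read s = 1011 with s[0] as LSB: 1·2^0 + 0·2^1 + 1·2^2 + 1·2^3 = 13.
Error is at bit position 13.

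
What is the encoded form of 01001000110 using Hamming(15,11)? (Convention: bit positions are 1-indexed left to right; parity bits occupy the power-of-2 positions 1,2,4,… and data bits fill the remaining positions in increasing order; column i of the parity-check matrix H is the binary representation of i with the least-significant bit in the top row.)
Codeword c = d · G (mod 2), d = 01001000110:
  c[0] = d·G[:,0] = (01001000110)·(11011010101) mod 2 = 0+1+0+0+1+0+0+0+1+0+0 mod 2 = 1
  c[1] = d·G[:,1] = (01001000110)·(10110110011) mod 2 = 0+0+0+0+0+0+0+0+0+1+0 mod 2 = 1
  c[2] = d·G[:,2] = (01001000110)·(10000000000) mod 2 = 0+0+0+0+0+0+0+0+0+0+0 mod 2 = 0
  c[3] = d·G[:,3] = (01001000110)·(01110001111) mod 2 = 0+1+0+0+0+0+0+0+1+1+0 mod 2 = 1
  c[4] = d·G[:,4] = (01001000110)·(01000000000) mod 2 = 0+1+0+0+0+0+0+0+0+0+0 mod 2 = 1
  c[5] = d·G[:,5] = (01001000110)·(00100000000) mod 2 = 0+0+0+0+0+0+0+0+0+0+0 mod 2 = 0
  c[6] = d·G[:,6] = (01001000110)·(00010000000) mod 2 = 0+0+0+0+0+0+0+0+0+0+0 mod 2 = 0
  c[7] = d·G[:,7] = (01001000110)·(00001111111) mod 2 = 0+0+0+0+1+0+0+0+1+1+0 mod 2 = 1
  c[8] = d·G[:,8] = (01001000110)·(00001000000) mod 2 = 0+0+0+0+1+0+0+0+0+0+0 mod 2 = 1
  c[9] = d·G[:,9] = (01001000110)·(00000100000) mod 2 = 0+0+0+0+0+0+0+0+0+0+0 mod 2 = 0
  c[10] = d·G[:,10] = (01001000110)·(00000010000) mod 2 = 0+0+0+0+0+0+0+0+0+0+0 mod 2 = 0
  c[11] = d·G[:,11] = (01001000110)·(00000001000) mod 2 = 0+0+0+0+0+0+0+0+0+0+0 mod 2 = 0
  c[12] = d·G[:,12] = (01001000110)·(00000000100) mod 2 = 0+0+0+0+0+0+0+0+1+0+0 mod 2 = 1
  c[13] = d·G[:,13] = (01001000110)·(00000000010) mod 2 = 0+0+0+0+0+0+0+0+0+1+0 mod 2 = 1
  c[14] = d·G[:,14] = (01001000110)·(00000000001) mod 2 = 0+0+0+0+0+0+0+0+0+0+0 mod 2 = 0
Codeword = 110110011000110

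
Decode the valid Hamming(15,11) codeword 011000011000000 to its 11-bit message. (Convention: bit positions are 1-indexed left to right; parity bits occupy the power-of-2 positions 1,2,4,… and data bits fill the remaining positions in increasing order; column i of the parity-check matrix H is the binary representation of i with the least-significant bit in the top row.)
Parity bits occupy power-of-2 positions; data bits are at positions {3,5,6,7,9,10,11,12,13,14,15} (1-indexed).
Extract: c[3]=1 c[5]=0 c[6]=0 c[7]=0 c[9]=1 c[10]=0 c[11]=0 c[12]=0 c[13]=0 c[14]=0 c[15]=0
Data = 10001000000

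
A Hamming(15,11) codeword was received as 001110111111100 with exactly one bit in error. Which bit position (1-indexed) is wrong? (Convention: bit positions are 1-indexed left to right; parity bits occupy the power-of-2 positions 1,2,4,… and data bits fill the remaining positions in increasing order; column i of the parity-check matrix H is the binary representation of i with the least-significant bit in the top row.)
Syndrome s = H · r^T (mod 2), r = 001110111111100:
  s[0] = (101010101010101)·(001110111111100) mod 2 = 0+0+1+0+1+0+1+0+1+0+1+0+1+0+0 mod 2 = 0
  s[1] = (011001100110011)·(001110111111100) mod 2 = 0+0+1+0+0+0+1+0+0+1+1+0+0+0+0 mod 2 = 0
  s[2] = (000111100001111)·(001110111111100) mod 2 = 0+0+0+1+1+0+1+0+0+0+0+1+1+0+0 mod 2 = 1
  s[3] = (000000011111111)·(001110111111100) mod 2 = 0+0+0+0+0+0+0+1+1+1+1+1+1+0+0 mod 2 = 0
Syndrome = 0010
Column i of H is the binary representation of i, so the syndrome is the binary index of the flipped bit.
Read s = 0010 with s[0] as LSB: 0·2^0 + 0·2^1 + 1·2^2 + 0·2^3 = 4.
Error is at bit position 4.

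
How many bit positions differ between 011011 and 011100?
XOR = 000111, count of 1s = 3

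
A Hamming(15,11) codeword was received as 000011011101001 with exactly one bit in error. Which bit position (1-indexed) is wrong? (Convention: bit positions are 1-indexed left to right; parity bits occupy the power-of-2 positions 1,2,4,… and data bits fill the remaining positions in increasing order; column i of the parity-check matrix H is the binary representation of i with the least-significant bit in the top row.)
Syndrome s = H · r^T (mod 2), r = 000011011101001:
  s[0] = (101010101010101)·(000011011101001) mod 2 = 0+0+0+0+1+0+0+0+1+0+0+0+0+0+1 mod 2 = 1
  s[1] = (011001100110011)·(000011011101001) mod 2 = 0+0+0+0+0+1+0+0+0+1+0+0+0+0+1 mod 2 = 1
  s[2] = (000111100001111)·(000011011101001) mod 2 = 0+0+0+0+1+1+0+0+0+0+0+1+0+0+1 mod 2 = 0
  s[3] = (000000011111111)·(000011011101001) mod 2 = 0+0+0+0+0+0+0+1+1+1+0+1+0+0+1 mod 2 = 1
Syndrome = 1101
Column i of H is the binary representation of i, so the syndrome is the binary index of the flipped bit.
Read s = 1101 with s[0] as LSB: 1·2^0 + 1·2^1 + 0·2^2 + 1·2^3 = 11.
Error is at bit position 11.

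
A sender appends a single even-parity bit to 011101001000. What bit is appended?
Sum of data bits: 0+1+1+1+0+1+0+0+1+0+0+0 = 5.
5 mod 2 = 1, so parity bit = 1.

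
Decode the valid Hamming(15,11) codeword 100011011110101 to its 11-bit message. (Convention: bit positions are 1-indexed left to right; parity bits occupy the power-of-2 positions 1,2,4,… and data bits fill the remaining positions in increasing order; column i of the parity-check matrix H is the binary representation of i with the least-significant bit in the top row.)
Parity bits occupy power-of-2 positions; data bits are at positions {3,5,6,7,9,10,11,12,13,14,15} (1-indexed).
Extract: c[3]=0 c[5]=1 c[6]=1 c[7]=0 c[9]=1 c[10]=1 c[11]=1 c[12]=0 c[13]=1 c[14]=0 c[15]=1
Data = 01101110101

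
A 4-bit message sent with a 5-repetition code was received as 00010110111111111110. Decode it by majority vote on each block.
Split into 5-bit blocks and majority-vote each:
  block 1 = 00010: 1 ones, 4 zeros → 0
  block 2 = 11011: 4 ones, 1 zeros → 1
  block 3 = 11111: 5 ones, 0 zeros → 1
  block 4 = 11110: 4 ones, 1 zeros → 1
Decoded = 0111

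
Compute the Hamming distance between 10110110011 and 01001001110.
XOR = 11111111101, count of 1s = 10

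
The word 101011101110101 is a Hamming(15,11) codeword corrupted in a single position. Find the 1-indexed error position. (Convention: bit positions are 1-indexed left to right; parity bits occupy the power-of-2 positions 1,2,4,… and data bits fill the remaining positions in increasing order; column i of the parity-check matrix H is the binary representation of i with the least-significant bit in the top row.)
Syndrome s = H · r^T (mod 2), r = 101011101110101:
  s[0] = (101010101010101)·(101011101110101) mod 2 = 1+0+1+0+1+0+1+0+1+0+1+0+1+0+1 mod 2 = 0
  s[1] = (011001100110011)·(101011101110101) mod 2 = 0+0+1+0+0+1+1+0+0+1+1+0+0+0+1 mod 2 = 0
  s[2] = (000111100001111)·(101011101110101) mod 2 = 0+0+0+0+1+1+1+0+0+0+0+0+1+0+1 mod 2 = 1
  s[3] = (000000011111111)·(101011101110101) mod 2 = 0+0+0+0+0+0+0+0+1+1+1+0+1+0+1 mod 2 = 1
Syndrome = 0011
Column i of H is the binary representation of i, so the syndrome is the binary index of the flipped bit.
Read s = 0011 with s[0] as LSB: 0·2^0 + 0·2^1 + 1·2^2 + 1·2^3 = 12.
Error is at bit position 12.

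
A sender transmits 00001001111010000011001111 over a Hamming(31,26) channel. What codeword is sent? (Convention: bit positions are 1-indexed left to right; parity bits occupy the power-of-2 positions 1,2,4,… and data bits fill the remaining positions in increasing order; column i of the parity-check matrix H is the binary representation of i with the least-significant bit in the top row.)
Codeword c = d · G (mod 2), d = 00001001111010000011001111:
  c[0] = d·G[:,0] = (00001001111010000011001111)·(11011010101101010101010101) mod 2 = 0+0+0+0+1+0+0+0+1+0+1+0+0+0+0+0+0+0+0+1+0+0+0+1+0+1 mod 2 = 0
  c[1] = d·G[:,1] = (00001001111010000011001111)·(10110110011011001100110011) mod 2 = 0+0+0+0+0+0+0+0+0+1+1+0+1+0+0+0+0+0+0+0+0+0+0+0+1+1 mod 2 = 1
  c[2] = d·G[:,2] = (00001001111010000011001111)·(10000000000000000000000000) mod 2 = 0+0+0+0+0+0+0+0+0+0+0+0+0+0+0+0+0+0+0+0+0+0+0+0+0+0 mod 2 = 0
  c[3] = d·G[:,3] = (00001001111010000011001111)·(01110001111000111100001111) mod 2 = 0+0+0+0+0+0+0+1+1+1+1+0+0+0+0+0+0+0+0+0+0+0+1+1+1+1 mod 2 = 0
  c[4] = d·G[:,4] = (00001001111010000011001111)·(01000000000000000000000000) mod 2 = 0+0+0+0+0+0+0+0+0+0+0+0+0+0+0+0+0+0+0+0+0+0+0+0+0+0 mod 2 = 0
  c[5] = d·G[:,5] = (00001001111010000011001111)·(00100000000000000000000000) mod 2 = 0+0+0+0+0+0+0+0+0+0+0+0+0+0+0+0+0+0+0+0+0+0+0+0+0+0 mod 2 = 0
  c[6] = d·G[:,6] = (00001001111010000011001111)·(00010000000000000000000000) mod 2 = 0+0+0+0+0+0+0+0+0+0+0+0+0+0+0+0+0+0+0+0+0+0+0+0+0+0 mod 2 = 0
  c[7] = d·G[:,7] = (00001001111010000011001111)·(00001111111000000011111111) mod 2 = 0+0+0+0+1+0+0+1+1+1+1+0+0+0+0+0+0+0+1+1+0+0+1+1+1+1 mod 2 = 1
  c[8] = d·G[:,8] = (00001001111010000011001111)·(00001000000000000000000000) mod 2 = 0+0+0+0+1+0+0+0+0+0+0+0+0+0+0+0+0+0+0+0+0+0+0+0+0+0 mod 2 = 1
  c[9] = d·G[:,9] = (00001001111010000011001111)·(00000100000000000000000000) mod 2 = 0+0+0+0+0+0+0+0+0+0+0+0+0+0+0+0+0+0+0+0+0+0+0+0+0+0 mod 2 = 0
  c[10] = d·G[:,10] = (00001001111010000011001111)·(00000010000000000000000000) mod 2 = 0+0+0+0+0+0+0+0+0+0+0+0+0+0+0+0+0+0+0+0+0+0+0+0+0+0 mod 2 = 0
  c[11] = d·G[:,11] = (00001001111010000011001111)·(00000001000000000000000000) mod 2 = 0+0+0+0+0+0+0+1+0+0+0+0+0+0+0+0+0+0+0+0+0+0+0+0+0+0 mod 2 = 1
  c[12] = d·G[:,12] = (00001001111010000011001111)·(00000000100000000000000000) mod 2 = 0+0+0+0+0+0+0+0+1+0+0+0+0+0+0+0+0+0+0+0+0+0+0+0+0+0 mod 2 = 1
  c[13] = d·G[:,13] = (00001001111010000011001111)·(00000000010000000000000000) mod 2 = 0+0+0+0+0+0+0+0+0+1+0+0+0+0+0+0+0+0+0+0+0+0+0+0+0+0 mod 2 = 1
  c[14] = d·G[:,14] = (00001001111010000011001111)·(00000000001000000000000000) mod 2 = 0+0+0+0+0+0+0+0+0+0+1+0+0+0+0+0+0+0+0+0+0+0+0+0+0+0 mod 2 = 1
  c[15] = d·G[:,15] = (00001001111010000011001111)·(00000000000111111111111111) mod 2 = 0+0+0+0+0+0+0+0+0+0+0+0+1+0+0+0+0+0+1+1+0+0+1+1+1+1 mod 2 = 1
  c[16] = d·G[:,16] = (00001001111010000011001111)·(00000000000100000000000000) mod 2 = 0+0+0+0+0+0+0+0+0+0+0+0+0+0+0+0+0+0+0+0+0+0+0+0+0+0 mod 2 = 0
  c[17] = d·G[:,17] = (00001001111010000011001111)·(00000000000010000000000000) mod 2 = 0+0+0+0+0+0+0+0+0+0+0+0+1+0+0+0+0+0+0+0+0+0+0+0+0+0 mod 2 = 1
  c[18] = d·G[:,18] = (00001001111010000011001111)·(00000000000001000000000000) mod 2 = 0+0+0+0+0+0+0+0+0+0+0+0+0+0+0+0+0+0+0+0+0+0+0+0+0+0 mod 2 = 0
  c[19] = d·G[:,19] = (00001001111010000011001111)·(00000000000000100000000000) mod 2 = 0+0+0+0+0+0+0+0+0+0+0+0+0+0+0+0+0+0+0+0+0+0+0+0+0+0 mod 2 = 0
  c[20] = d·G[:,20] = (00001001111010000011001111)·(00000000000000010000000000) mod 2 = 0+0+0+0+0+0+0+0+0+0+0+0+0+0+0+0+0+0+0+0+0+0+0+0+0+0 mod 2 = 0
  c[21] = d·G[:,21] = (00001001111010000011001111)·(00000000000000001000000000) mod 2 = 0+0+0+0+0+0+0+0+0+0+0+0+0+0+0+0+0+0+0+0+0+0+0+0+0+0 mod 2 = 0
  c[22] = d·G[:,22] = (00001001111010000011001111)·(00000000000000000100000000) mod 2 = 0+0+0+0+0+0+0+0+0+0+0+0+0+0+0+0+0+0+0+0+0+0+0+0+0+0 mod 2 = 0
  c[23] = d·G[:,23] = (00001001111010000011001111)·(00000000000000000010000000) mod 2 = 0+0+0+0+0+0+0+0+0+0+0+0+0+0+0+0+0+0+1+0+0+0+0+0+0+0 mod 2 = 1
  c[24] = d·G[:,24] = (00001001111010000011001111)·(00000000000000000001000000) mod 2 = 0+0+0+0+0+0+0+0+0+0+0+0+0+0+0+0+0+0+0+1+0+0+0+0+0+0 mod 2 = 1
  c[25] = d·G[:,25] = (00001001111010000011001111)·(00000000000000000000100000) mod 2 = 0+0+0+0+0+0+0+0+0+0+0+0+0+0+0+0+0+0+0+0+0+0+0+0+0+0 mod 2 = 0
  c[26] = d·G[:,26] = (00001001111010000011001111)·(00000000000000000000010000) mod 2 = 0+0+0+0+0+0+0+0+0+0+0+0+0+0+0+0+0+0+0+0+0+0+0+0+0+0 mod 2 = 0
  c[27] = d·G[:,27] = (00001001111010000011001111)·(00000000000000000000001000) mod 2 = 0+0+0+0+0+0+0+0+0+0+0+0+0+0+0+0+0+0+0+0+0+0+1+0+0+0 mod 2 = 1
  c[28] = d·G[:,28] = (00001001111010000011001111)·(00000000000000000000000100) mod 2 = 0+0+0+0+0+0+0+0+0+0+0+0+0+0+0+0+0+0+0+0+0+0+0+1+0+0 mod 2 = 1
  c[29] = d·G[:,29] = (00001001111010000011001111)·(00000000000000000000000010) mod 2 = 0+0+0+0+0+0+0+0+0+0+0+0+0+0+0+0+0+0+0+0+0+0+0+0+1+0 mod 2 = 1
  c[30] = d·G[:,30] = (00001001111010000011001111)·(00000000000000000000000001) mod 2 = 0+0+0+0+0+0+0+0+0+0+0+0+0+0+0+0+0+0+0+0+0+0+0+0+0+1 mod 2 = 1
Codeword = 0100000110011111010000011001111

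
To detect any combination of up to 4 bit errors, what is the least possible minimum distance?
Detecting e errors requires d_min ≥ e + 1 = 4 + 1 = 5.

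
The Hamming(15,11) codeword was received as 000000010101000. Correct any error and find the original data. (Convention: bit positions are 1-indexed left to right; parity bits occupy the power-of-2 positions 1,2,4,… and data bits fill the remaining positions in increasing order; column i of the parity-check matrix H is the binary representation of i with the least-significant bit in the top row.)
Syndrome s = H · r^T (mod 2), r = 000000010101000:
  s[0] = (101010101010101)·(000000010101000) mod 2 = 0+0+0+0+0+0+0+0+0+0+0+0+0+0+0 mod 2 = 0
  s[1] = (011001100110011)·(000000010101000) mod 2 = 0+0+0+0+0+0+0+0+0+1+0+0+0+0+0 mod 2 = 1
  s[2] = (000111100001111)·(000000010101000) mod 2 = 0+0+0+0+0+0+0+0+0+0+0+1+0+0+0 mod 2 = 1
  s[3] = (000000011111111)·(000000010101000) mod 2 = 0+0+0+0+0+0+0+1+0+1+0+1+0+0+0 mod 2 = 1
Syndrome = 0111
Column 14 of H equals this syndrome → error at bit 14 (1-indexed).
Flip bit 14: 000000010101000 → 000000010101010
Extract data bits at positions {3,5,6,7,9,10,11,12,13,14,15}: 00000101010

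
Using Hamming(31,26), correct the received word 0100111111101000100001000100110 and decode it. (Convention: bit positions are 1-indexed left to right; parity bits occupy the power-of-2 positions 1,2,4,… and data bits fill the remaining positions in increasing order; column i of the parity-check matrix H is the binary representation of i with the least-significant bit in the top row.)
Syndrome s = H · r^T (mod 2), r = 0100111111101000100001000100110:
  s[0] = (1010101010101010101010101010101)·(0100111111101000100001000100110) mod 2 = 0+0+0+0+1+0+1+0+1+0+1+0+1+0+0+0+1+0+0+0+0+0+0+0+0+0+0+0+1+0+0 mod 2 = 1
  s[1] = (0110011001100110011001100110011)·(0100111111101000100001000100110) mod 2 = 0+1+0+0+0+1+1+0+0+1+1+0+0+0+0+0+0+0+0+0+0+1+0+0+0+1+0+0+0+1+0 mod 2 = 0
  s[2] = (0001111000011110000111100001111)·(0100111111101000100001000100110) mod 2 = 0+0+0+0+1+1+1+0+0+0+0+0+1+0+0+0+0+0+0+0+0+1+0+0+0+0+0+0+1+1+0 mod 2 = 1
  s[3] = (0000000111111110000000011111111)·(0100111111101000100001000100110) mod 2 = 0+0+0+0+0+0+0+1+1+1+1+0+1+0+0+0+0+0+0+0+0+0+0+0+0+1+0+0+1+1+0 mod 2 = 0
  s[4] = (0000000000000001111111111111111)·(0100111111101000100001000100110) mod 2 = 0+0+0+0+0+0+0+0+0+0+0+0+0+0+0+0+1+0+0+0+0+1+0+0+0+1+0+0+1+1+0 mod 2 = 1
Syndrome = 10101
Column 21 of H equals this syndrome → error at bit 21 (1-indexed).
Flip bit 21: 0100111111101000100001000100110 → 0100111111101000100011000100110
Extract data bits at positions {3,5,6,7,9,10,11,12,13,14,15,17,18,19,20,21,22,23,24,25,26,27,28,29,30,31}: 01111110100100011000100110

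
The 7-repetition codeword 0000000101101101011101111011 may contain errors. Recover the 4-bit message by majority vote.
Split into 7-bit blocks and majority-vote each:
  block 1 = 0000000: 0 ones, 7 zeros → 0
  block 2 = 1011011: 5 ones, 2 zeros → 1
  block 3 = 0101110: 4 ones, 3 zeros → 1
  block 4 = 1111011: 6 ones, 1 zeros → 1
Decoded = 0111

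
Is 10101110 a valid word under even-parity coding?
Sum of all bits: 1+0+1+0+1+1+1+0 = 5; 5 mod 2 = 1. Result is 1 → parity error detected.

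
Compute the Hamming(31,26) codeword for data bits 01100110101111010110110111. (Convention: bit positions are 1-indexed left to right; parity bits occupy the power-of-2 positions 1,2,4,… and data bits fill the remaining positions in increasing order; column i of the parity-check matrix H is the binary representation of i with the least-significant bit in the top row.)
Codeword c = d · G (mod 2), d = 01100110101111010110110111:
  c[0] = d·G[:,0] = (01100110101111010110110111)·(11011010101101010101010101) mod 2 = 0+1+0+0+0+0+1+0+1+0+1+1+0+1+0+1+0+1+0+0+0+1+0+1+0+1 mod 2 = 1
  c[1] = d·G[:,1] = (01100110101111010110110111)·(10110110011011001100110011) mod 2 = 0+0+1+0+0+1+1+0+0+0+1+0+1+1+0+0+0+1+0+0+1+1+0+0+1+1 mod 2 = 1
  c[2] = d·G[:,2] = (01100110101111010110110111)·(10000000000000000000000000) mod 2 = 0+0+0+0+0+0+0+0+0+0+0+0+0+0+0+0+0+0+0+0+0+0+0+0+0+0 mod 2 = 0
  c[3] = d·G[:,3] = (01100110101111010110110111)·(01110001111000111100001111) mod 2 = 0+1+1+0+0+0+0+0+1+0+1+0+0+0+0+1+0+1+0+0+0+0+0+1+1+1 mod 2 = 1
  c[4] = d·G[:,4] = (01100110101111010110110111)·(01000000000000000000000000) mod 2 = 0+1+0+0+0+0+0+0+0+0+0+0+0+0+0+0+0+0+0+0+0+0+0+0+0+0 mod 2 = 1
  c[5] = d·G[:,5] = (01100110101111010110110111)·(00100000000000000000000000) mod 2 = 0+0+1+0+0+0+0+0+0+0+0+0+0+0+0+0+0+0+0+0+0+0+0+0+0+0 mod 2 = 1
  c[6] = d·G[:,6] = (01100110101111010110110111)·(00010000000000000000000000) mod 2 = 0+0+0+0+0+0+0+0+0+0+0+0+0+0+0+0+0+0+0+0+0+0+0+0+0+0 mod 2 = 0
  c[7] = d·G[:,7] = (01100110101111010110110111)·(00001111111000000011111111) mod 2 = 0+0+0+0+0+1+1+0+1+0+1+0+0+0+0+0+0+0+1+0+1+1+0+1+1+1 mod 2 = 0
  c[8] = d·G[:,8] = (01100110101111010110110111)·(00001000000000000000000000) mod 2 = 0+0+0+0+0+0+0+0+0+0+0+0+0+0+0+0+0+0+0+0+0+0+0+0+0+0 mod 2 = 0
  c[9] = d·G[:,9] = (01100110101111010110110111)·(00000100000000000000000000) mod 2 = 0+0+0+0+0+1+0+0+0+0+0+0+0+0+0+0+0+0+0+0+0+0+0+0+0+0 mod 2 = 1
  c[10] = d·G[:,10] = (01100110101111010110110111)·(00000010000000000000000000) mod 2 = 0+0+0+0+0+0+1+0+0+0+0+0+0+0+0+0+0+0+0+0+0+0+0+0+0+0 mod 2 = 1
  c[11] = d·G[:,11] = (01100110101111010110110111)·(00000001000000000000000000) mod 2 = 0+0+0+0+0+0+0+0+0+0+0+0+0+0+0+0+0+0+0+0+0+0+0+0+0+0 mod 2 = 0
  c[12] = d·G[:,12] = (01100110101111010110110111)·(00000000100000000000000000) mod 2 = 0+0+0+0+0+0+0+0+1+0+0+0+0+0+0+0+0+0+0+0+0+0+0+0+0+0 mod 2 = 1
  c[13] = d·G[:,13] = (01100110101111010110110111)·(00000000010000000000000000) mod 2 = 0+0+0+0+0+0+0+0+0+0+0+0+0+0+0+0+0+0+0+0+0+0+0+0+0+0 mod 2 = 0
  c[14] = d·G[:,14] = (01100110101111010110110111)·(00000000001000000000000000) mod 2 = 0+0+0+0+0+0+0+0+0+0+1+0+0+0+0+0+0+0+0+0+0+0+0+0+0+0 mod 2 = 1
  c[15] = d·G[:,15] = (01100110101111010110110111)·(00000000000111111111111111) mod 2 = 0+0+0+0+0+0+0+0+0+0+0+1+1+1+0+1+0+1+1+0+1+1+0+1+1+1 mod 2 = 1
  c[16] = d·G[:,16] = (01100110101111010110110111)·(00000000000100000000000000) mod 2 = 0+0+0+0+0+0+0+0+0+0+0+1+0+0+0+0+0+0+0+0+0+0+0+0+0+0 mod 2 = 1
  c[17] = d·G[:,17] = (01100110101111010110110111)·(00000000000010000000000000) mod 2 = 0+0+0+0+0+0+0+0+0+0+0+0+1+0+0+0+0+0+0+0+0+0+0+0+0+0 mod 2 = 1
  c[18] = d·G[:,18] = (01100110101111010110110111)·(00000000000001000000000000) mod 2 = 0+0+0+0+0+0+0+0+0+0+0+0+0+1+0+0+0+0+0+0+0+0+0+0+0+0 mod 2 = 1
  c[19] = d·G[:,19] = (01100110101111010110110111)·(00000000000000100000000000) mod 2 = 0+0+0+0+0+0+0+0+0+0+0+0+0+0+0+0+0+0+0+0+0+0+0+0+0+0 mod 2 = 0
  c[20] = d·G[:,20] = (01100110101111010110110111)·(00000000000000010000000000) mod 2 = 0+0+0+0+0+0+0+0+0+0+0+0+0+0+0+1+0+0+0+0+0+0+0+0+0+0 mod 2 = 1
  c[21] = d·G[:,21] = (01100110101111010110110111)·(00000000000000001000000000) mod 2 = 0+0+0+0+0+0+0+0+0+0+0+0+0+0+0+0+0+0+0+0+0+0+0+0+0+0 mod 2 = 0
  c[22] = d·G[:,22] = (01100110101111010110110111)·(00000000000000000100000000) mod 2 = 0+0+0+0+0+0+0+0+0+0+0+0+0+0+0+0+0+1+0+0+0+0+0+0+0+0 mod 2 = 1
  c[23] = d·G[:,23] = (01100110101111010110110111)·(00000000000000000010000000) mod 2 = 0+0+0+0+0+0+0+0+0+0+0+0+0+0+0+0+0+0+1+0+0+0+0+0+0+0 mod 2 = 1
  c[24] = d·G[:,24] = (01100110101111010110110111)·(00000000000000000001000000) mod 2 = 0+0+0+0+0+0+0+0+0+0+0+0+0+0+0+0+0+0+0+0+0+0+0+0+0+0 mod 2 = 0
  c[25] = d·G[:,25] = (01100110101111010110110111)·(00000000000000000000100000) mod 2 = 0+0+0+0+0+0+0+0+0+0+0+0+0+0+0+0+0+0+0+0+1+0+0+0+0+0 mod 2 = 1
  c[26] = d·G[:,26] = (01100110101111010110110111)·(00000000000000000000010000) mod 2 = 0+0+0+0+0+0+0+0+0+0+0+0+0+0+0+0+0+0+0+0+0+1+0+0+0+0 mod 2 = 1
  c[27] = d·G[:,27] = (01100110101111010110110111)·(00000000000000000000001000) mod 2 = 0+0+0+0+0+0+0+0+0+0+0+0+0+0+0+0+0+0+0+0+0+0+0+0+0+0 mod 2 = 0
  c[28] = d·G[:,28] = (01100110101111010110110111)·(00000000000000000000000100) mod 2 = 0+0+0+0+0+0+0+0+0+0+0+0+0+0+0+0+0+0+0+0+0+0+0+1+0+0 mod 2 = 1
  c[29] = d·G[:,29] = (01100110101111010110110111)·(00000000000000000000000010) mod 2 = 0+0+0+0+0+0+0+0+0+0+0+0+0+0+0+0+0+0+0+0+0+0+0+0+1+0 mod 2 = 1
  c[30] = d·G[:,30] = (01100110101111010110110111)·(00000000000000000000000001) mod 2 = 0+0+0+0+0+0+0+0+0+0+0+0+0+0+0+0+0+0+0+0+0+0+0+0+0+1 mod 2 = 1
Codeword = 1101110001101011111010110110111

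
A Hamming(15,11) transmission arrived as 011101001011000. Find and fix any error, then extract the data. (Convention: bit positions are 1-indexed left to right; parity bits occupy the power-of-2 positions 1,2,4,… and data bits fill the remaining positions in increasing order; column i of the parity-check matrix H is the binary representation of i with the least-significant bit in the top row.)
Syndrome s = H · r^T (mod 2), r = 011101001011000:
  s[0] = (101010101010101)·(011101001011000) mod 2 = 0+0+1+0+0+0+0+0+1+0+1+0+0+0+0 mod 2 = 1
  s[1] = (011001100110011)·(011101001011000) mod 2 = 0+1+1+0+0+1+0+0+0+0+1+0+0+0+0 mod 2 = 0
  s[2] = (000111100001111)·(011101001011000) mod 2 = 0+0+0+1+0+1+0+0+0+0+0+1+0+0+0 mod 2 = 1
  s[3] = (000000011111111)·(011101001011000) mod 2 = 0+0+0+0+0+0+0+0+1+0+1+1+0+0+0 mod 2 = 1
Syndrome = 1011
Column 13 of H equals this syndrome → error at bit 13 (1-indexed).
Flip bit 13: 011101001011000 → 011101001011100
Extract data bits at positions {3,5,6,7,9,10,11,12,13,14,15}: 10101011100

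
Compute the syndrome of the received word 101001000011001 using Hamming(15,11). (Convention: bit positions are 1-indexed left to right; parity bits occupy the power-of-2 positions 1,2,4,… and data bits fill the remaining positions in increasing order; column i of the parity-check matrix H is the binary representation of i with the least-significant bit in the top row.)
Syndrome s = H · r^T (mod 2), r = 101001000011001:
  s[0] = (101010101010101)·(101001000011001) mod 2 = 1+0+1+0+0+0+0+0+0+0+1+0+0+0+1 mod 2 = 0
  s[1] = (011001100110011)·(101001000011001) mod 2 = 0+0+1+0+0+1+0+0+0+0+1+0+0+0+1 mod 2 = 0
  s[2] = (000111100001111)·(101001000011001) mod 2 = 0+0+0+0+0+1+0+0+0+0+0+1+0+0+1 mod 2 = 1
  s[3] = (000000011111111)·(101001000011001) mod 2 = 0+0+0+0+0+0+0+0+0+0+1+1+0+0+1 mod 2 = 1
Syndrome = 0011
Non-zero syndrome: error at position 12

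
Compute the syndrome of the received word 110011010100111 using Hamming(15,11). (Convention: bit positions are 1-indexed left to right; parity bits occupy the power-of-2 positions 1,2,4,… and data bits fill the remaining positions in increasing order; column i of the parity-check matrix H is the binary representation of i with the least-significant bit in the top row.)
Syndrome s = H · r^T (mod 2), r = 110011010100111:
  s[0] = (101010101010101)·(110011010100111) mod 2 = 1+0+0+0+1+0+0+0+0+0+0+0+1+0+1 mod 2 = 0
  s[1] = (011001100110011)·(110011010100111) mod 2 = 0+1+0+0+0+1+0+0+0+1+0+0+0+1+1 mod 2 = 1
  s[2] = (000111100001111)·(110011010100111) mod 2 = 0+0+0+0+1+1+0+0+0+0+0+0+1+1+1 mod 2 = 1
  s[3] = (000000011111111)·(110011010100111) mod 2 = 0+0+0+0+0+0+0+1+0+1+0+0+1+1+1 mod 2 = 1
Syndrome = 0111
Non-zero syndrome: error at position 14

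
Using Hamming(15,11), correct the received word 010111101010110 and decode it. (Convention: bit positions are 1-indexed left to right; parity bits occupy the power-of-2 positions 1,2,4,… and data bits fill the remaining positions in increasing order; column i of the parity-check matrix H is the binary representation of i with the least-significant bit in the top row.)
Syndrome s = H · r^T (mod 2), r = 010111101010110:
  s[0] = (101010101010101)·(010111101010110) mod 2 = 0+0+0+0+1+0+1+0+1+0+1+0+1+0+0 mod 2 = 1
  s[1] = (011001100110011)·(010111101010110) mod 2 = 0+1+0+0+0+1+1+0+0+0+1+0+0+1+0 mod 2 = 1
  s[2] = (000111100001111)·(010111101010110) mod 2 = 0+0+0+1+1+1+1+0+0+0+0+0+1+1+0 mod 2 = 0
  s[3] = (000000011111111)·(010111101010110) mod 2 = 0+0+0+0+0+0+0+0+1+0+1+0+1+1+0 mod 2 = 0
Syndrome = 1100
Column 3 of H equals this syndrome → error at bit 3 (1-indexed).
Flip bit 3: 010111101010110 → 011111101010110
Extract data bits at positions {3,5,6,7,9,10,11,12,13,14,15}: 11111010110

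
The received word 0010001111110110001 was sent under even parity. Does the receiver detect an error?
Sum of received bits: 0+0+1+0+0+0+1+1+1+1+1+1+0+1+1+0+0+0+1 = 10; 10 mod 2 = 0. Result is 0 → no error detected.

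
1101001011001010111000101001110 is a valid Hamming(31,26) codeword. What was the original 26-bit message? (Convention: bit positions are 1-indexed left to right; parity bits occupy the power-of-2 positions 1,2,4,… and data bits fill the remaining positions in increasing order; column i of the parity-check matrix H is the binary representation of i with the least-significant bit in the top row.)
Parity bits occupy power-of-2 positions; data bits are at positions {3,5,6,7,9,10,11,12,13,14,15,17,18,19,20,21,22,23,24,25,26,27,28,29,30,31} (1-indexed).
Extract: c[3]=0 c[5]=0 c[6]=0 c[7]=1 c[9]=1 c[10]=1 c[11]=0 c[12]=0 c[13]=1 c[14]=0 c[15]=1 c[17]=1 c[18]=1 c[19]=1 c[20]=0 c[21]=0 c[22]=0 c[23]=1 c[24]=0 c[25]=1 c[26]=0 c[27]=0 c[28]=1 c[29]=1 c[30]=1 c[31]=0
Data = 00011100101111000101001110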